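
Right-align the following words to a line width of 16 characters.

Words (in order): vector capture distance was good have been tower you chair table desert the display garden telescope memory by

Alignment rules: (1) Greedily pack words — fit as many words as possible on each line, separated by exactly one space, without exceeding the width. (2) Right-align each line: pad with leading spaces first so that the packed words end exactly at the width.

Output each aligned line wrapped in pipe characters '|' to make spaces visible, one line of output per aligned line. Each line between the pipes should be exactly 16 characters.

Answer: |  vector capture|
|    distance was|
|  good have been|
| tower you chair|
|table desert the|
|  display garden|
|telescope memory|
|              by|

Derivation:
Line 1: ['vector', 'capture'] (min_width=14, slack=2)
Line 2: ['distance', 'was'] (min_width=12, slack=4)
Line 3: ['good', 'have', 'been'] (min_width=14, slack=2)
Line 4: ['tower', 'you', 'chair'] (min_width=15, slack=1)
Line 5: ['table', 'desert', 'the'] (min_width=16, slack=0)
Line 6: ['display', 'garden'] (min_width=14, slack=2)
Line 7: ['telescope', 'memory'] (min_width=16, slack=0)
Line 8: ['by'] (min_width=2, slack=14)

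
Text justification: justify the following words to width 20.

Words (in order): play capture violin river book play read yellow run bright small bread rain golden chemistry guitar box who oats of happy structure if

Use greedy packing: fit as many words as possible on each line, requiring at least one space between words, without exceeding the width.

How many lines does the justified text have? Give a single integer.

Answer: 8

Derivation:
Line 1: ['play', 'capture', 'violin'] (min_width=19, slack=1)
Line 2: ['river', 'book', 'play', 'read'] (min_width=20, slack=0)
Line 3: ['yellow', 'run', 'bright'] (min_width=17, slack=3)
Line 4: ['small', 'bread', 'rain'] (min_width=16, slack=4)
Line 5: ['golden', 'chemistry'] (min_width=16, slack=4)
Line 6: ['guitar', 'box', 'who', 'oats'] (min_width=19, slack=1)
Line 7: ['of', 'happy', 'structure'] (min_width=18, slack=2)
Line 8: ['if'] (min_width=2, slack=18)
Total lines: 8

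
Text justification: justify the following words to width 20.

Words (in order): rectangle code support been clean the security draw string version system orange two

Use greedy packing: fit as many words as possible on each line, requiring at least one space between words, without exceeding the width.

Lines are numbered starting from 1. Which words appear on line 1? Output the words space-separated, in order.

Line 1: ['rectangle', 'code'] (min_width=14, slack=6)
Line 2: ['support', 'been', 'clean'] (min_width=18, slack=2)
Line 3: ['the', 'security', 'draw'] (min_width=17, slack=3)
Line 4: ['string', 'version'] (min_width=14, slack=6)
Line 5: ['system', 'orange', 'two'] (min_width=17, slack=3)

Answer: rectangle code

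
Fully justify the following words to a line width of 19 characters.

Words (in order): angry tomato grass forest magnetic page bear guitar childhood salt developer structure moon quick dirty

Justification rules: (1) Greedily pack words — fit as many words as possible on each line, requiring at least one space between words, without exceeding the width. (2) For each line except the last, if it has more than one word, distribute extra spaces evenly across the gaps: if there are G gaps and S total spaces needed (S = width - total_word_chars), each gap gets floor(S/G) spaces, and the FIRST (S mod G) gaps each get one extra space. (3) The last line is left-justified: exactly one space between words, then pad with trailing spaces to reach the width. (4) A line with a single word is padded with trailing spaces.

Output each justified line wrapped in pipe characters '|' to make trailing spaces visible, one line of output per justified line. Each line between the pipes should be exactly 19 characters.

Answer: |angry  tomato grass|
|forest     magnetic|
|page   bear  guitar|
|childhood      salt|
|developer structure|
|moon quick dirty   |

Derivation:
Line 1: ['angry', 'tomato', 'grass'] (min_width=18, slack=1)
Line 2: ['forest', 'magnetic'] (min_width=15, slack=4)
Line 3: ['page', 'bear', 'guitar'] (min_width=16, slack=3)
Line 4: ['childhood', 'salt'] (min_width=14, slack=5)
Line 5: ['developer', 'structure'] (min_width=19, slack=0)
Line 6: ['moon', 'quick', 'dirty'] (min_width=16, slack=3)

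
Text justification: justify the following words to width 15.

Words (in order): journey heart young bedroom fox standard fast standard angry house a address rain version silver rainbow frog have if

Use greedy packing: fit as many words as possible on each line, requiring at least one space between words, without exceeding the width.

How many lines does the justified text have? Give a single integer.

Answer: 9

Derivation:
Line 1: ['journey', 'heart'] (min_width=13, slack=2)
Line 2: ['young', 'bedroom'] (min_width=13, slack=2)
Line 3: ['fox', 'standard'] (min_width=12, slack=3)
Line 4: ['fast', 'standard'] (min_width=13, slack=2)
Line 5: ['angry', 'house', 'a'] (min_width=13, slack=2)
Line 6: ['address', 'rain'] (min_width=12, slack=3)
Line 7: ['version', 'silver'] (min_width=14, slack=1)
Line 8: ['rainbow', 'frog'] (min_width=12, slack=3)
Line 9: ['have', 'if'] (min_width=7, slack=8)
Total lines: 9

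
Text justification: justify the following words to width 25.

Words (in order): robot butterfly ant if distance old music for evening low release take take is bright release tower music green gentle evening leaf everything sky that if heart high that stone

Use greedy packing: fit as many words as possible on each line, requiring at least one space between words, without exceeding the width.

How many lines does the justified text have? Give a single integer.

Line 1: ['robot', 'butterfly', 'ant', 'if'] (min_width=22, slack=3)
Line 2: ['distance', 'old', 'music', 'for'] (min_width=22, slack=3)
Line 3: ['evening', 'low', 'release', 'take'] (min_width=24, slack=1)
Line 4: ['take', 'is', 'bright', 'release'] (min_width=22, slack=3)
Line 5: ['tower', 'music', 'green', 'gentle'] (min_width=24, slack=1)
Line 6: ['evening', 'leaf', 'everything'] (min_width=23, slack=2)
Line 7: ['sky', 'that', 'if', 'heart', 'high'] (min_width=22, slack=3)
Line 8: ['that', 'stone'] (min_width=10, slack=15)
Total lines: 8

Answer: 8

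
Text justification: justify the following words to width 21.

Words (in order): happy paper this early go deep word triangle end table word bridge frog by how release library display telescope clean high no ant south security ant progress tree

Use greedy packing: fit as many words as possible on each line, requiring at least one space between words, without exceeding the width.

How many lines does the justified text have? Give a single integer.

Answer: 9

Derivation:
Line 1: ['happy', 'paper', 'this'] (min_width=16, slack=5)
Line 2: ['early', 'go', 'deep', 'word'] (min_width=18, slack=3)
Line 3: ['triangle', 'end', 'table'] (min_width=18, slack=3)
Line 4: ['word', 'bridge', 'frog', 'by'] (min_width=19, slack=2)
Line 5: ['how', 'release', 'library'] (min_width=19, slack=2)
Line 6: ['display', 'telescope'] (min_width=17, slack=4)
Line 7: ['clean', 'high', 'no', 'ant'] (min_width=17, slack=4)
Line 8: ['south', 'security', 'ant'] (min_width=18, slack=3)
Line 9: ['progress', 'tree'] (min_width=13, slack=8)
Total lines: 9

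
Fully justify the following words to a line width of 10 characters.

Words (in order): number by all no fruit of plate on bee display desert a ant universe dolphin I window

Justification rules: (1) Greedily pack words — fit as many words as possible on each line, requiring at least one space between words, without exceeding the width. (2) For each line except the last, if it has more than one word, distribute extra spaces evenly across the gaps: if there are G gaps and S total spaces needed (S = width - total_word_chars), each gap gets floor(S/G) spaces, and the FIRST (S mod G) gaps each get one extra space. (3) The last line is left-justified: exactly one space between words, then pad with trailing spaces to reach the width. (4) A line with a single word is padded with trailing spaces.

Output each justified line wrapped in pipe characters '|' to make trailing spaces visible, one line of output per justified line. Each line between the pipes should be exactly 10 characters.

Line 1: ['number', 'by'] (min_width=9, slack=1)
Line 2: ['all', 'no'] (min_width=6, slack=4)
Line 3: ['fruit', 'of'] (min_width=8, slack=2)
Line 4: ['plate', 'on'] (min_width=8, slack=2)
Line 5: ['bee'] (min_width=3, slack=7)
Line 6: ['display'] (min_width=7, slack=3)
Line 7: ['desert', 'a'] (min_width=8, slack=2)
Line 8: ['ant'] (min_width=3, slack=7)
Line 9: ['universe'] (min_width=8, slack=2)
Line 10: ['dolphin', 'I'] (min_width=9, slack=1)
Line 11: ['window'] (min_width=6, slack=4)

Answer: |number  by|
|all     no|
|fruit   of|
|plate   on|
|bee       |
|display   |
|desert   a|
|ant       |
|universe  |
|dolphin  I|
|window    |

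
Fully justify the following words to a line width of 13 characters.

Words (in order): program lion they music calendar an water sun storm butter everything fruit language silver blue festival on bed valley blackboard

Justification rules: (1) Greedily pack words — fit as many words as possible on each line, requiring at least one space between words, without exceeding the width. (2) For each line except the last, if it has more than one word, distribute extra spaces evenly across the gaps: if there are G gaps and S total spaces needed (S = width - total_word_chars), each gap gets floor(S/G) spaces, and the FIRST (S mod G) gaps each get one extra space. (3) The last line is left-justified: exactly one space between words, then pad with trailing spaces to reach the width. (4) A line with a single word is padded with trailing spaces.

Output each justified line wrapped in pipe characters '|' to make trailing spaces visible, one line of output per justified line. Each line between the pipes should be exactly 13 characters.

Line 1: ['program', 'lion'] (min_width=12, slack=1)
Line 2: ['they', 'music'] (min_width=10, slack=3)
Line 3: ['calendar', 'an'] (min_width=11, slack=2)
Line 4: ['water', 'sun'] (min_width=9, slack=4)
Line 5: ['storm', 'butter'] (min_width=12, slack=1)
Line 6: ['everything'] (min_width=10, slack=3)
Line 7: ['fruit'] (min_width=5, slack=8)
Line 8: ['language'] (min_width=8, slack=5)
Line 9: ['silver', 'blue'] (min_width=11, slack=2)
Line 10: ['festival', 'on'] (min_width=11, slack=2)
Line 11: ['bed', 'valley'] (min_width=10, slack=3)
Line 12: ['blackboard'] (min_width=10, slack=3)

Answer: |program  lion|
|they    music|
|calendar   an|
|water     sun|
|storm  butter|
|everything   |
|fruit        |
|language     |
|silver   blue|
|festival   on|
|bed    valley|
|blackboard   |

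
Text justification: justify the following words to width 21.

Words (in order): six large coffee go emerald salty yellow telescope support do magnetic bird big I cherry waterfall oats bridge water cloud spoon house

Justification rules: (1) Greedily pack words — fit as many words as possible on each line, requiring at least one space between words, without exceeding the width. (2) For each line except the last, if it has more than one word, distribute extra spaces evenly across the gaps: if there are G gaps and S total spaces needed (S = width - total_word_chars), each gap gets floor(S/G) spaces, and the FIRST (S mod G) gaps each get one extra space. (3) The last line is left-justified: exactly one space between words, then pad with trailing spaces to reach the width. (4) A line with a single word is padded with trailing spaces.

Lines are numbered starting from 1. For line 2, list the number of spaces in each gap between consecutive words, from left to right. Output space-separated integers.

Answer: 2 1

Derivation:
Line 1: ['six', 'large', 'coffee', 'go'] (min_width=19, slack=2)
Line 2: ['emerald', 'salty', 'yellow'] (min_width=20, slack=1)
Line 3: ['telescope', 'support', 'do'] (min_width=20, slack=1)
Line 4: ['magnetic', 'bird', 'big', 'I'] (min_width=19, slack=2)
Line 5: ['cherry', 'waterfall', 'oats'] (min_width=21, slack=0)
Line 6: ['bridge', 'water', 'cloud'] (min_width=18, slack=3)
Line 7: ['spoon', 'house'] (min_width=11, slack=10)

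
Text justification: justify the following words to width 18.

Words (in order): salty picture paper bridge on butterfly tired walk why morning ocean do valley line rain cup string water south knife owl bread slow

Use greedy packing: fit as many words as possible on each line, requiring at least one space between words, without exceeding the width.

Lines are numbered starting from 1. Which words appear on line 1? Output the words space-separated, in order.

Answer: salty picture

Derivation:
Line 1: ['salty', 'picture'] (min_width=13, slack=5)
Line 2: ['paper', 'bridge', 'on'] (min_width=15, slack=3)
Line 3: ['butterfly', 'tired'] (min_width=15, slack=3)
Line 4: ['walk', 'why', 'morning'] (min_width=16, slack=2)
Line 5: ['ocean', 'do', 'valley'] (min_width=15, slack=3)
Line 6: ['line', 'rain', 'cup'] (min_width=13, slack=5)
Line 7: ['string', 'water', 'south'] (min_width=18, slack=0)
Line 8: ['knife', 'owl', 'bread'] (min_width=15, slack=3)
Line 9: ['slow'] (min_width=4, slack=14)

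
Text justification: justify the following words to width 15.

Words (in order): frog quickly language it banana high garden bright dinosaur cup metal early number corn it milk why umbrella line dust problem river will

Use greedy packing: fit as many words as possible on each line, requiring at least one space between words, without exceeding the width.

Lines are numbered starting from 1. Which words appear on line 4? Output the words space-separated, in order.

Line 1: ['frog', 'quickly'] (min_width=12, slack=3)
Line 2: ['language', 'it'] (min_width=11, slack=4)
Line 3: ['banana', 'high'] (min_width=11, slack=4)
Line 4: ['garden', 'bright'] (min_width=13, slack=2)
Line 5: ['dinosaur', 'cup'] (min_width=12, slack=3)
Line 6: ['metal', 'early'] (min_width=11, slack=4)
Line 7: ['number', 'corn', 'it'] (min_width=14, slack=1)
Line 8: ['milk', 'why'] (min_width=8, slack=7)
Line 9: ['umbrella', 'line'] (min_width=13, slack=2)
Line 10: ['dust', 'problem'] (min_width=12, slack=3)
Line 11: ['river', 'will'] (min_width=10, slack=5)

Answer: garden bright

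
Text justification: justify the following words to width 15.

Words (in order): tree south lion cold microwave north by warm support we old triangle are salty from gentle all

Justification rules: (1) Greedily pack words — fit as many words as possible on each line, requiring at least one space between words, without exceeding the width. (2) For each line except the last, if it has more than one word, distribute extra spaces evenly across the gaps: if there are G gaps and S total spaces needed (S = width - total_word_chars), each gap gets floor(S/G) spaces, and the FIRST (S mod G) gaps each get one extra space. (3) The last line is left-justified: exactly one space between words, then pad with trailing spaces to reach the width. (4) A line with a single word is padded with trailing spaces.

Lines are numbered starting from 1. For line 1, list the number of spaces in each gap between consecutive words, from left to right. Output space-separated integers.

Line 1: ['tree', 'south', 'lion'] (min_width=15, slack=0)
Line 2: ['cold', 'microwave'] (min_width=14, slack=1)
Line 3: ['north', 'by', 'warm'] (min_width=13, slack=2)
Line 4: ['support', 'we', 'old'] (min_width=14, slack=1)
Line 5: ['triangle', 'are'] (min_width=12, slack=3)
Line 6: ['salty', 'from'] (min_width=10, slack=5)
Line 7: ['gentle', 'all'] (min_width=10, slack=5)

Answer: 1 1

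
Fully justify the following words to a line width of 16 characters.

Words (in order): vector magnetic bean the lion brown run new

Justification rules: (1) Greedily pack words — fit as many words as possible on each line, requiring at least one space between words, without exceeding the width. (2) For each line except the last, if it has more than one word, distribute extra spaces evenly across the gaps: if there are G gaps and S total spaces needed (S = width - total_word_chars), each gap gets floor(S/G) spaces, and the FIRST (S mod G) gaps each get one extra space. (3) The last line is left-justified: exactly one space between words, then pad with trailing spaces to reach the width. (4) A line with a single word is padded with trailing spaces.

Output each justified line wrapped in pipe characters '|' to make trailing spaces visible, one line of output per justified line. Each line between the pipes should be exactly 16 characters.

Answer: |vector  magnetic|
|bean   the  lion|
|brown run new   |

Derivation:
Line 1: ['vector', 'magnetic'] (min_width=15, slack=1)
Line 2: ['bean', 'the', 'lion'] (min_width=13, slack=3)
Line 3: ['brown', 'run', 'new'] (min_width=13, slack=3)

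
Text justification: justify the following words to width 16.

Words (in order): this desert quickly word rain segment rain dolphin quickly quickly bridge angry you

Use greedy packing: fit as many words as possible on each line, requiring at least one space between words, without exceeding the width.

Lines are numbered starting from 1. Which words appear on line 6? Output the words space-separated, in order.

Line 1: ['this', 'desert'] (min_width=11, slack=5)
Line 2: ['quickly', 'word'] (min_width=12, slack=4)
Line 3: ['rain', 'segment'] (min_width=12, slack=4)
Line 4: ['rain', 'dolphin'] (min_width=12, slack=4)
Line 5: ['quickly', 'quickly'] (min_width=15, slack=1)
Line 6: ['bridge', 'angry', 'you'] (min_width=16, slack=0)

Answer: bridge angry you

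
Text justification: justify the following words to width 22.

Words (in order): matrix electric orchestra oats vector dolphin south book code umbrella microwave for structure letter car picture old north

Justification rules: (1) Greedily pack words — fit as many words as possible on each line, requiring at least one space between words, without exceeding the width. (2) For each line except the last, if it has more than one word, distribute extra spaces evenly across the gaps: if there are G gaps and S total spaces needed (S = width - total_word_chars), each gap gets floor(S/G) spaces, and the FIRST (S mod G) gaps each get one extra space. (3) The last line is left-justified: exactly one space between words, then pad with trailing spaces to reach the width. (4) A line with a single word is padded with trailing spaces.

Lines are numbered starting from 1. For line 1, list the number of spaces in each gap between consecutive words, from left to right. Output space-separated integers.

Line 1: ['matrix', 'electric'] (min_width=15, slack=7)
Line 2: ['orchestra', 'oats', 'vector'] (min_width=21, slack=1)
Line 3: ['dolphin', 'south', 'book'] (min_width=18, slack=4)
Line 4: ['code', 'umbrella'] (min_width=13, slack=9)
Line 5: ['microwave', 'for'] (min_width=13, slack=9)
Line 6: ['structure', 'letter', 'car'] (min_width=20, slack=2)
Line 7: ['picture', 'old', 'north'] (min_width=17, slack=5)

Answer: 8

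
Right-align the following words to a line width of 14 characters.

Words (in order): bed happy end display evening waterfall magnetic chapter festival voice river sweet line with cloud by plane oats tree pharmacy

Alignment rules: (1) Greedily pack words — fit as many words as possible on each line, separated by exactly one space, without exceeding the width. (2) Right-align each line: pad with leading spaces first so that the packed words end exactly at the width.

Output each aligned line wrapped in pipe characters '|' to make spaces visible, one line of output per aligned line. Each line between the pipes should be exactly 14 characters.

Line 1: ['bed', 'happy', 'end'] (min_width=13, slack=1)
Line 2: ['display'] (min_width=7, slack=7)
Line 3: ['evening'] (min_width=7, slack=7)
Line 4: ['waterfall'] (min_width=9, slack=5)
Line 5: ['magnetic'] (min_width=8, slack=6)
Line 6: ['chapter'] (min_width=7, slack=7)
Line 7: ['festival', 'voice'] (min_width=14, slack=0)
Line 8: ['river', 'sweet'] (min_width=11, slack=3)
Line 9: ['line', 'with'] (min_width=9, slack=5)
Line 10: ['cloud', 'by', 'plane'] (min_width=14, slack=0)
Line 11: ['oats', 'tree'] (min_width=9, slack=5)
Line 12: ['pharmacy'] (min_width=8, slack=6)

Answer: | bed happy end|
|       display|
|       evening|
|     waterfall|
|      magnetic|
|       chapter|
|festival voice|
|   river sweet|
|     line with|
|cloud by plane|
|     oats tree|
|      pharmacy|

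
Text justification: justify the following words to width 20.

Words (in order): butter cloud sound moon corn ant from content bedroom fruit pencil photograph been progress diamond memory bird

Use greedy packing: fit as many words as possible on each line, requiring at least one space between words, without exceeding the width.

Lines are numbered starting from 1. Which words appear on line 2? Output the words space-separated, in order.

Line 1: ['butter', 'cloud', 'sound'] (min_width=18, slack=2)
Line 2: ['moon', 'corn', 'ant', 'from'] (min_width=18, slack=2)
Line 3: ['content', 'bedroom'] (min_width=15, slack=5)
Line 4: ['fruit', 'pencil'] (min_width=12, slack=8)
Line 5: ['photograph', 'been'] (min_width=15, slack=5)
Line 6: ['progress', 'diamond'] (min_width=16, slack=4)
Line 7: ['memory', 'bird'] (min_width=11, slack=9)

Answer: moon corn ant from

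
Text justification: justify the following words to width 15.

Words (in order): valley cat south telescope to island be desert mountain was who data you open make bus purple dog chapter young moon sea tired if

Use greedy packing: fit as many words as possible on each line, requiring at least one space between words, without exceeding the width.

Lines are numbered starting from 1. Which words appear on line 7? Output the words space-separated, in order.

Line 1: ['valley', 'cat'] (min_width=10, slack=5)
Line 2: ['south', 'telescope'] (min_width=15, slack=0)
Line 3: ['to', 'island', 'be'] (min_width=12, slack=3)
Line 4: ['desert', 'mountain'] (min_width=15, slack=0)
Line 5: ['was', 'who', 'data'] (min_width=12, slack=3)
Line 6: ['you', 'open', 'make'] (min_width=13, slack=2)
Line 7: ['bus', 'purple', 'dog'] (min_width=14, slack=1)
Line 8: ['chapter', 'young'] (min_width=13, slack=2)
Line 9: ['moon', 'sea', 'tired'] (min_width=14, slack=1)
Line 10: ['if'] (min_width=2, slack=13)

Answer: bus purple dog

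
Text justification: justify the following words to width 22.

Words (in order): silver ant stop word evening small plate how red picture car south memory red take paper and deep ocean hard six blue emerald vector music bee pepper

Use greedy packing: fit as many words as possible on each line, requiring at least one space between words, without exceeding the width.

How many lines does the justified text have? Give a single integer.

Line 1: ['silver', 'ant', 'stop', 'word'] (min_width=20, slack=2)
Line 2: ['evening', 'small', 'plate'] (min_width=19, slack=3)
Line 3: ['how', 'red', 'picture', 'car'] (min_width=19, slack=3)
Line 4: ['south', 'memory', 'red', 'take'] (min_width=21, slack=1)
Line 5: ['paper', 'and', 'deep', 'ocean'] (min_width=20, slack=2)
Line 6: ['hard', 'six', 'blue', 'emerald'] (min_width=21, slack=1)
Line 7: ['vector', 'music', 'bee'] (min_width=16, slack=6)
Line 8: ['pepper'] (min_width=6, slack=16)
Total lines: 8

Answer: 8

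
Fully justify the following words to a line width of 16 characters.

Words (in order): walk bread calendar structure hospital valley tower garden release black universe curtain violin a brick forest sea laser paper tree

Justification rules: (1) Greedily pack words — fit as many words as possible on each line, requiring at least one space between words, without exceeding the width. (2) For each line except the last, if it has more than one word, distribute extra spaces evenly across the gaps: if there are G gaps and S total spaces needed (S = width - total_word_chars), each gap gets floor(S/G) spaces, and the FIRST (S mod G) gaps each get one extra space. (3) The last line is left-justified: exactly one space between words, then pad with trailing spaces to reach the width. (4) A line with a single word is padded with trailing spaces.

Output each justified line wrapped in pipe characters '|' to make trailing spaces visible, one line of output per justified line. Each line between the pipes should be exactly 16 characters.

Answer: |walk       bread|
|calendar        |
|structure       |
|hospital  valley|
|tower     garden|
|release    black|
|universe curtain|
|violin  a  brick|
|forest sea laser|
|paper tree      |

Derivation:
Line 1: ['walk', 'bread'] (min_width=10, slack=6)
Line 2: ['calendar'] (min_width=8, slack=8)
Line 3: ['structure'] (min_width=9, slack=7)
Line 4: ['hospital', 'valley'] (min_width=15, slack=1)
Line 5: ['tower', 'garden'] (min_width=12, slack=4)
Line 6: ['release', 'black'] (min_width=13, slack=3)
Line 7: ['universe', 'curtain'] (min_width=16, slack=0)
Line 8: ['violin', 'a', 'brick'] (min_width=14, slack=2)
Line 9: ['forest', 'sea', 'laser'] (min_width=16, slack=0)
Line 10: ['paper', 'tree'] (min_width=10, slack=6)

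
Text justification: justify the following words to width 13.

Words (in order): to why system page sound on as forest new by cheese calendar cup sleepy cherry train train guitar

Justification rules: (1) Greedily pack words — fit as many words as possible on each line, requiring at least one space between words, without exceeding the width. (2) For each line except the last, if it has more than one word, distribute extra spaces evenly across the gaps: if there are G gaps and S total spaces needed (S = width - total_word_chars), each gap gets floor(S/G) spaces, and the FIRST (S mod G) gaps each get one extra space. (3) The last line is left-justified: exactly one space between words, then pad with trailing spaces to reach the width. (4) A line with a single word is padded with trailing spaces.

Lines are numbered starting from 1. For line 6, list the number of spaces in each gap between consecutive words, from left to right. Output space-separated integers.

Answer: 1

Derivation:
Line 1: ['to', 'why', 'system'] (min_width=13, slack=0)
Line 2: ['page', 'sound', 'on'] (min_width=13, slack=0)
Line 3: ['as', 'forest', 'new'] (min_width=13, slack=0)
Line 4: ['by', 'cheese'] (min_width=9, slack=4)
Line 5: ['calendar', 'cup'] (min_width=12, slack=1)
Line 6: ['sleepy', 'cherry'] (min_width=13, slack=0)
Line 7: ['train', 'train'] (min_width=11, slack=2)
Line 8: ['guitar'] (min_width=6, slack=7)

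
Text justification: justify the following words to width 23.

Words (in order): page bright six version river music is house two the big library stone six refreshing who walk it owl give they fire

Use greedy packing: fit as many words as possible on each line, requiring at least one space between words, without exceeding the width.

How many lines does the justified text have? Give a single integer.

Answer: 6

Derivation:
Line 1: ['page', 'bright', 'six', 'version'] (min_width=23, slack=0)
Line 2: ['river', 'music', 'is', 'house'] (min_width=20, slack=3)
Line 3: ['two', 'the', 'big', 'library'] (min_width=19, slack=4)
Line 4: ['stone', 'six', 'refreshing'] (min_width=20, slack=3)
Line 5: ['who', 'walk', 'it', 'owl', 'give'] (min_width=20, slack=3)
Line 6: ['they', 'fire'] (min_width=9, slack=14)
Total lines: 6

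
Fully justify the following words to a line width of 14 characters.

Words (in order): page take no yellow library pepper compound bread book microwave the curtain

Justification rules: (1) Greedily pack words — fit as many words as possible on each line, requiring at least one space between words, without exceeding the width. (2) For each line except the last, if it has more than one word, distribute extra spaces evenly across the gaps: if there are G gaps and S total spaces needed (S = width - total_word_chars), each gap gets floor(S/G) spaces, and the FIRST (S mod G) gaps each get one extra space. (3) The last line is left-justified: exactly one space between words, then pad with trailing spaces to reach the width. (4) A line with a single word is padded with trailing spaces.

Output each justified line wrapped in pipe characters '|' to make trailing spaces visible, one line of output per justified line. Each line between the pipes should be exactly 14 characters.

Line 1: ['page', 'take', 'no'] (min_width=12, slack=2)
Line 2: ['yellow', 'library'] (min_width=14, slack=0)
Line 3: ['pepper'] (min_width=6, slack=8)
Line 4: ['compound', 'bread'] (min_width=14, slack=0)
Line 5: ['book', 'microwave'] (min_width=14, slack=0)
Line 6: ['the', 'curtain'] (min_width=11, slack=3)

Answer: |page  take  no|
|yellow library|
|pepper        |
|compound bread|
|book microwave|
|the curtain   |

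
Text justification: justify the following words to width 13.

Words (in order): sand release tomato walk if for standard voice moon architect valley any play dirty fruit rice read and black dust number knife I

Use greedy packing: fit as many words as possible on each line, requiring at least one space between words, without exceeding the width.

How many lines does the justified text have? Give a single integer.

Line 1: ['sand', 'release'] (min_width=12, slack=1)
Line 2: ['tomato', 'walk'] (min_width=11, slack=2)
Line 3: ['if', 'for'] (min_width=6, slack=7)
Line 4: ['standard'] (min_width=8, slack=5)
Line 5: ['voice', 'moon'] (min_width=10, slack=3)
Line 6: ['architect'] (min_width=9, slack=4)
Line 7: ['valley', 'any'] (min_width=10, slack=3)
Line 8: ['play', 'dirty'] (min_width=10, slack=3)
Line 9: ['fruit', 'rice'] (min_width=10, slack=3)
Line 10: ['read', 'and'] (min_width=8, slack=5)
Line 11: ['black', 'dust'] (min_width=10, slack=3)
Line 12: ['number', 'knife'] (min_width=12, slack=1)
Line 13: ['I'] (min_width=1, slack=12)
Total lines: 13

Answer: 13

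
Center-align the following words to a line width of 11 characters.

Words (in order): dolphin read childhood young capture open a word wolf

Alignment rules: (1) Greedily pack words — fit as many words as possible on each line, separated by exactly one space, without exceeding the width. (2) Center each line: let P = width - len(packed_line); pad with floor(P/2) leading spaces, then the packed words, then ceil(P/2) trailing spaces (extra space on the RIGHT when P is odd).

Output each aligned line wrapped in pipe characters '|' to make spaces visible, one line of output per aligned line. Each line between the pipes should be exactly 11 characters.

Answer: |  dolphin  |
|   read    |
| childhood |
|   young   |
|  capture  |
|open a word|
|   wolf    |

Derivation:
Line 1: ['dolphin'] (min_width=7, slack=4)
Line 2: ['read'] (min_width=4, slack=7)
Line 3: ['childhood'] (min_width=9, slack=2)
Line 4: ['young'] (min_width=5, slack=6)
Line 5: ['capture'] (min_width=7, slack=4)
Line 6: ['open', 'a', 'word'] (min_width=11, slack=0)
Line 7: ['wolf'] (min_width=4, slack=7)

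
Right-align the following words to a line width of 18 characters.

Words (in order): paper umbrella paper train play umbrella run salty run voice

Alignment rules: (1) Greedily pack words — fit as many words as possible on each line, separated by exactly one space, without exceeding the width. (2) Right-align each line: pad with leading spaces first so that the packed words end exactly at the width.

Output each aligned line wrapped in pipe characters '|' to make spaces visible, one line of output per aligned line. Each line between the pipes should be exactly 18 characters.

Line 1: ['paper', 'umbrella'] (min_width=14, slack=4)
Line 2: ['paper', 'train', 'play'] (min_width=16, slack=2)
Line 3: ['umbrella', 'run', 'salty'] (min_width=18, slack=0)
Line 4: ['run', 'voice'] (min_width=9, slack=9)

Answer: |    paper umbrella|
|  paper train play|
|umbrella run salty|
|         run voice|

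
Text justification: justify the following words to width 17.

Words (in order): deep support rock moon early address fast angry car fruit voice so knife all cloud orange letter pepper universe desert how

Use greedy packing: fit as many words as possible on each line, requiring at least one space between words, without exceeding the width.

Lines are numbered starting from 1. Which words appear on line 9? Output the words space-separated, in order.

Answer: how

Derivation:
Line 1: ['deep', 'support', 'rock'] (min_width=17, slack=0)
Line 2: ['moon', 'early'] (min_width=10, slack=7)
Line 3: ['address', 'fast'] (min_width=12, slack=5)
Line 4: ['angry', 'car', 'fruit'] (min_width=15, slack=2)
Line 5: ['voice', 'so', 'knife'] (min_width=14, slack=3)
Line 6: ['all', 'cloud', 'orange'] (min_width=16, slack=1)
Line 7: ['letter', 'pepper'] (min_width=13, slack=4)
Line 8: ['universe', 'desert'] (min_width=15, slack=2)
Line 9: ['how'] (min_width=3, slack=14)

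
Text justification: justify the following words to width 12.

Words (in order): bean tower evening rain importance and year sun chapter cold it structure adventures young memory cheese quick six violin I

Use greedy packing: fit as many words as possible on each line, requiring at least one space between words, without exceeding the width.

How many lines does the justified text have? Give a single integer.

Answer: 10

Derivation:
Line 1: ['bean', 'tower'] (min_width=10, slack=2)
Line 2: ['evening', 'rain'] (min_width=12, slack=0)
Line 3: ['importance'] (min_width=10, slack=2)
Line 4: ['and', 'year', 'sun'] (min_width=12, slack=0)
Line 5: ['chapter', 'cold'] (min_width=12, slack=0)
Line 6: ['it', 'structure'] (min_width=12, slack=0)
Line 7: ['adventures'] (min_width=10, slack=2)
Line 8: ['young', 'memory'] (min_width=12, slack=0)
Line 9: ['cheese', 'quick'] (min_width=12, slack=0)
Line 10: ['six', 'violin', 'I'] (min_width=12, slack=0)
Total lines: 10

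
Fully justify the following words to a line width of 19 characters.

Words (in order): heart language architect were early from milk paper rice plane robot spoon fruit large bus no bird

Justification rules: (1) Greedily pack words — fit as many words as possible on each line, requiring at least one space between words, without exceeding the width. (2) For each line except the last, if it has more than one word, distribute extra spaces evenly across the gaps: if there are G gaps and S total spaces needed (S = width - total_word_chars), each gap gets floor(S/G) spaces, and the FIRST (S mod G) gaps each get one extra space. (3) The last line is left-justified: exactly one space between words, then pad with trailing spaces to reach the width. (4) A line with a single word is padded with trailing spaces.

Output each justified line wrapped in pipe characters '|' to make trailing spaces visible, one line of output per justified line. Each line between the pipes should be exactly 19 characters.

Line 1: ['heart', 'language'] (min_width=14, slack=5)
Line 2: ['architect', 'were'] (min_width=14, slack=5)
Line 3: ['early', 'from', 'milk'] (min_width=15, slack=4)
Line 4: ['paper', 'rice', 'plane'] (min_width=16, slack=3)
Line 5: ['robot', 'spoon', 'fruit'] (min_width=17, slack=2)
Line 6: ['large', 'bus', 'no', 'bird'] (min_width=17, slack=2)

Answer: |heart      language|
|architect      were|
|early   from   milk|
|paper   rice  plane|
|robot  spoon  fruit|
|large bus no bird  |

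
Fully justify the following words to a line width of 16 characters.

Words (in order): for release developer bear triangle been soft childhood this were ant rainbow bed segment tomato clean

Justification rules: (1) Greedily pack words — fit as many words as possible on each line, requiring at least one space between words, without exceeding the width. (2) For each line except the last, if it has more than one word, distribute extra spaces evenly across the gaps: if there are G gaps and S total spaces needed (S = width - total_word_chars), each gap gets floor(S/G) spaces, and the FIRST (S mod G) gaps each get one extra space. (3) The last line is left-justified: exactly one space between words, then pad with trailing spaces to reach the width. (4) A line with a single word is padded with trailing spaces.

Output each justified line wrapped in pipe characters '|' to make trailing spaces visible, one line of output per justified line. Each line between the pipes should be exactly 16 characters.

Line 1: ['for', 'release'] (min_width=11, slack=5)
Line 2: ['developer', 'bear'] (min_width=14, slack=2)
Line 3: ['triangle', 'been'] (min_width=13, slack=3)
Line 4: ['soft', 'childhood'] (min_width=14, slack=2)
Line 5: ['this', 'were', 'ant'] (min_width=13, slack=3)
Line 6: ['rainbow', 'bed'] (min_width=11, slack=5)
Line 7: ['segment', 'tomato'] (min_width=14, slack=2)
Line 8: ['clean'] (min_width=5, slack=11)

Answer: |for      release|
|developer   bear|
|triangle    been|
|soft   childhood|
|this   were  ant|
|rainbow      bed|
|segment   tomato|
|clean           |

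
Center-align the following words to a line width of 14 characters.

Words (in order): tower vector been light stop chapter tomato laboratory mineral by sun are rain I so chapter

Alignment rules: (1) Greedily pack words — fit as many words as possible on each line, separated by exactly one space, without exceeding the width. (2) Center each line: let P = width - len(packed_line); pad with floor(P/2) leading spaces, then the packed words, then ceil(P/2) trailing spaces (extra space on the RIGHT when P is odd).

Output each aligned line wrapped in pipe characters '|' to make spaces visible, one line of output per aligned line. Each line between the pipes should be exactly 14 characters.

Answer: | tower vector |
|  been light  |
| stop chapter |
|    tomato    |
|  laboratory  |
|mineral by sun|
|are rain I so |
|   chapter    |

Derivation:
Line 1: ['tower', 'vector'] (min_width=12, slack=2)
Line 2: ['been', 'light'] (min_width=10, slack=4)
Line 3: ['stop', 'chapter'] (min_width=12, slack=2)
Line 4: ['tomato'] (min_width=6, slack=8)
Line 5: ['laboratory'] (min_width=10, slack=4)
Line 6: ['mineral', 'by', 'sun'] (min_width=14, slack=0)
Line 7: ['are', 'rain', 'I', 'so'] (min_width=13, slack=1)
Line 8: ['chapter'] (min_width=7, slack=7)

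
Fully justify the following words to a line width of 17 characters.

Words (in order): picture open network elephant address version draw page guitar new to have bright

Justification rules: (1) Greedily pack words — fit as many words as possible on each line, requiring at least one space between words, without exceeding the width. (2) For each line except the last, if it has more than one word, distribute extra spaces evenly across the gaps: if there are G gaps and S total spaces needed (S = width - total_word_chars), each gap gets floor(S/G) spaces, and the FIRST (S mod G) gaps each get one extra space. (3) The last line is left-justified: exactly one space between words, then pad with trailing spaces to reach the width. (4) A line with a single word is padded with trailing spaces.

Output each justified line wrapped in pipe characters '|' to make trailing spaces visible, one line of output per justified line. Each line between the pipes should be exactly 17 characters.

Line 1: ['picture', 'open'] (min_width=12, slack=5)
Line 2: ['network', 'elephant'] (min_width=16, slack=1)
Line 3: ['address', 'version'] (min_width=15, slack=2)
Line 4: ['draw', 'page', 'guitar'] (min_width=16, slack=1)
Line 5: ['new', 'to', 'have'] (min_width=11, slack=6)
Line 6: ['bright'] (min_width=6, slack=11)

Answer: |picture      open|
|network  elephant|
|address   version|
|draw  page guitar|
|new    to    have|
|bright           |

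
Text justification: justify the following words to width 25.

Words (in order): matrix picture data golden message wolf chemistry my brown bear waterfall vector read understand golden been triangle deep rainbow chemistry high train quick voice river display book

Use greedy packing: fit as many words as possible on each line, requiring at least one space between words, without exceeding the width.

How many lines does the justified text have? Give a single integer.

Answer: 9

Derivation:
Line 1: ['matrix', 'picture', 'data'] (min_width=19, slack=6)
Line 2: ['golden', 'message', 'wolf'] (min_width=19, slack=6)
Line 3: ['chemistry', 'my', 'brown', 'bear'] (min_width=23, slack=2)
Line 4: ['waterfall', 'vector', 'read'] (min_width=21, slack=4)
Line 5: ['understand', 'golden', 'been'] (min_width=22, slack=3)
Line 6: ['triangle', 'deep', 'rainbow'] (min_width=21, slack=4)
Line 7: ['chemistry', 'high', 'train'] (min_width=20, slack=5)
Line 8: ['quick', 'voice', 'river', 'display'] (min_width=25, slack=0)
Line 9: ['book'] (min_width=4, slack=21)
Total lines: 9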